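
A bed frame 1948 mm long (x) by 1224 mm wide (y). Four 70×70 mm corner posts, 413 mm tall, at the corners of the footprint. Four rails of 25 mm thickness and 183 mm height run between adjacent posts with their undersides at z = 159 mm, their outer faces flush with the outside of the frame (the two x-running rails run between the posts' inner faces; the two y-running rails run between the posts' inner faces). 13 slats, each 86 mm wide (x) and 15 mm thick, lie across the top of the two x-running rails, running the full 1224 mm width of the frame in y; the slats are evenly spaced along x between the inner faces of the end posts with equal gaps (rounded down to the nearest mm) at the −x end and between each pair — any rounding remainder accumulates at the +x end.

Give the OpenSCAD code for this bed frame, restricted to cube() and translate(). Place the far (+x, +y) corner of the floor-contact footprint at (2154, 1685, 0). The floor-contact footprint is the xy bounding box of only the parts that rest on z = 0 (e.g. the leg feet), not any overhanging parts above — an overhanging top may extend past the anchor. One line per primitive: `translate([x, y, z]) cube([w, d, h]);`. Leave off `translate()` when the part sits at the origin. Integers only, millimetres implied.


translate([206, 461, 0]) cube([70, 70, 413]);
translate([206, 1615, 0]) cube([70, 70, 413]);
translate([2084, 461, 0]) cube([70, 70, 413]);
translate([2084, 1615, 0]) cube([70, 70, 413]);
translate([276, 461, 159]) cube([1808, 25, 183]);
translate([276, 1660, 159]) cube([1808, 25, 183]);
translate([206, 531, 159]) cube([25, 1084, 183]);
translate([2129, 531, 159]) cube([25, 1084, 183]);
translate([325, 461, 342]) cube([86, 1224, 15]);
translate([460, 461, 342]) cube([86, 1224, 15]);
translate([595, 461, 342]) cube([86, 1224, 15]);
translate([730, 461, 342]) cube([86, 1224, 15]);
translate([865, 461, 342]) cube([86, 1224, 15]);
translate([1000, 461, 342]) cube([86, 1224, 15]);
translate([1135, 461, 342]) cube([86, 1224, 15]);
translate([1270, 461, 342]) cube([86, 1224, 15]);
translate([1405, 461, 342]) cube([86, 1224, 15]);
translate([1540, 461, 342]) cube([86, 1224, 15]);
translate([1675, 461, 342]) cube([86, 1224, 15]);
translate([1810, 461, 342]) cube([86, 1224, 15]);
translate([1945, 461, 342]) cube([86, 1224, 15]);


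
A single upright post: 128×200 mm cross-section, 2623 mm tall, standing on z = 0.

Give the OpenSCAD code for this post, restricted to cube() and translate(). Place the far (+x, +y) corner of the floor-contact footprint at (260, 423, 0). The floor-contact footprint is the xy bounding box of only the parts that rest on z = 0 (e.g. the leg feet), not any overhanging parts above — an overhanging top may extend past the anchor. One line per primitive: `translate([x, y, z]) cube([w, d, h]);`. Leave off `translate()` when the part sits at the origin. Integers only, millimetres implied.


translate([132, 223, 0]) cube([128, 200, 2623]);


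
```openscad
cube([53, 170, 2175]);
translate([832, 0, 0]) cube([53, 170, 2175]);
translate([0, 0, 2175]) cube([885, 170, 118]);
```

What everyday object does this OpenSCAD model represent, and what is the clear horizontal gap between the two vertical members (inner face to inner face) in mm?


A door frame. The clear opening width is 779 mm.

Two 2175 mm tall posts with a header on top — a door frame. The left jamb is 53 mm wide at x = 0; the right jamb starts at x = 832. The clear opening is 832 − 53 = 779 mm.


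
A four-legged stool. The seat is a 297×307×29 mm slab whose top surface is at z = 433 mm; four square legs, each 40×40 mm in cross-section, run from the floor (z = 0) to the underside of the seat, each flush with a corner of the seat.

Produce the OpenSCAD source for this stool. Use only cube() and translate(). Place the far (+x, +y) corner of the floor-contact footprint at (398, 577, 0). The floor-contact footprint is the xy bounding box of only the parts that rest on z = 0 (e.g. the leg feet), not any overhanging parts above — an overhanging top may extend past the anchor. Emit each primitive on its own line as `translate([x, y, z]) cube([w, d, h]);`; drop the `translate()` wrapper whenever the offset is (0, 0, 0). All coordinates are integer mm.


translate([101, 270, 404]) cube([297, 307, 29]);
translate([101, 270, 0]) cube([40, 40, 404]);
translate([358, 270, 0]) cube([40, 40, 404]);
translate([101, 537, 0]) cube([40, 40, 404]);
translate([358, 537, 0]) cube([40, 40, 404]);


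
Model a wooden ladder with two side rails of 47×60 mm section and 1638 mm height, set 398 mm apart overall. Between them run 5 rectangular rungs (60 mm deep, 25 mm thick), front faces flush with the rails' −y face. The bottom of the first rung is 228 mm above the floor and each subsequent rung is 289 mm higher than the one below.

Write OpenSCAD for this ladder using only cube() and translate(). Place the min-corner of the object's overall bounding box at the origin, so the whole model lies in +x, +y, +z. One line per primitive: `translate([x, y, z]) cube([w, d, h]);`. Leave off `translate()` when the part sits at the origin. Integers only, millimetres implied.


cube([47, 60, 1638]);
translate([351, 0, 0]) cube([47, 60, 1638]);
translate([47, 0, 228]) cube([304, 60, 25]);
translate([47, 0, 517]) cube([304, 60, 25]);
translate([47, 0, 806]) cube([304, 60, 25]);
translate([47, 0, 1095]) cube([304, 60, 25]);
translate([47, 0, 1384]) cube([304, 60, 25]);


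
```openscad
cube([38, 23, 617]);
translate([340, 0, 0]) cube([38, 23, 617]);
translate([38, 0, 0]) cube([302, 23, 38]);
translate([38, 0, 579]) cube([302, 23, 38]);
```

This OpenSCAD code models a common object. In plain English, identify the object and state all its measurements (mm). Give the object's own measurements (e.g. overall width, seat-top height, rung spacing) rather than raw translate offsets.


A rectangular picture frame lying in the x–z plane (depth along y). The opening is 302 mm wide (x) by 541 mm tall (z), surrounded by a border 38 mm wide on all four sides. The frame is 23 mm deep and is made of two full-height vertical stiles with two horizontal rails fitted between them.


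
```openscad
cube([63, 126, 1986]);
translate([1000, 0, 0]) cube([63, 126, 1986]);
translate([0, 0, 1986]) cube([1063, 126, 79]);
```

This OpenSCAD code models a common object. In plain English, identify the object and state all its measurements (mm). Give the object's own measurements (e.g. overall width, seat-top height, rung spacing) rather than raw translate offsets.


A door frame. The clear opening is 937 mm wide and 1986 mm high. Two 63 mm wide jambs, 126 mm deep, stand either side of the opening from the floor to the top of the opening. A 79 mm thick head sits across the top of both jambs, spanning the full outside width of the frame.


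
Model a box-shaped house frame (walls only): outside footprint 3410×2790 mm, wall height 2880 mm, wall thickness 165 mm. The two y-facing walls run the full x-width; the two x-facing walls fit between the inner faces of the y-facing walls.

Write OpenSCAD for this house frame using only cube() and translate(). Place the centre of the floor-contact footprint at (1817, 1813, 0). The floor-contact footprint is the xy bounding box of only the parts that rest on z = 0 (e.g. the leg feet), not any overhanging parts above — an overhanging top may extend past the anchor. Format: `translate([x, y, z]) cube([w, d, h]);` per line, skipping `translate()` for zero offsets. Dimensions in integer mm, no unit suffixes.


translate([112, 418, 0]) cube([3410, 165, 2880]);
translate([112, 3043, 0]) cube([3410, 165, 2880]);
translate([112, 583, 0]) cube([165, 2460, 2880]);
translate([3357, 583, 0]) cube([165, 2460, 2880]);


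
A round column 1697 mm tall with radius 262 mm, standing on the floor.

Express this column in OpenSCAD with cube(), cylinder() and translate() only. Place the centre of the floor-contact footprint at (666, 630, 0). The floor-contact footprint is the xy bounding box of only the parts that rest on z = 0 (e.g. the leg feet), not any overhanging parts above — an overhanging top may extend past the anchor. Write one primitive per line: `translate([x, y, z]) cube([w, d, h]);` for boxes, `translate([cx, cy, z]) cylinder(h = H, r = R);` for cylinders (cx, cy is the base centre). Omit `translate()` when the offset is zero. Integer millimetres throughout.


translate([666, 630, 0]) cylinder(h = 1697, r = 262);


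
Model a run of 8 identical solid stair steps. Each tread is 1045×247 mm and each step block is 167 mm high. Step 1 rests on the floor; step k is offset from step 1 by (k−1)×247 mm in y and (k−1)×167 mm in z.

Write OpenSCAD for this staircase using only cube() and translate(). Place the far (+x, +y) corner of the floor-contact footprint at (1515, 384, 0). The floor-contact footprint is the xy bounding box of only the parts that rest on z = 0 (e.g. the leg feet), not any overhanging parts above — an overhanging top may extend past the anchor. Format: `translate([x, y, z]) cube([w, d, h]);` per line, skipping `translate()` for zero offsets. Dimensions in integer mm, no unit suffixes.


translate([470, 137, 0]) cube([1045, 247, 167]);
translate([470, 384, 167]) cube([1045, 247, 167]);
translate([470, 631, 334]) cube([1045, 247, 167]);
translate([470, 878, 501]) cube([1045, 247, 167]);
translate([470, 1125, 668]) cube([1045, 247, 167]);
translate([470, 1372, 835]) cube([1045, 247, 167]);
translate([470, 1619, 1002]) cube([1045, 247, 167]);
translate([470, 1866, 1169]) cube([1045, 247, 167]);


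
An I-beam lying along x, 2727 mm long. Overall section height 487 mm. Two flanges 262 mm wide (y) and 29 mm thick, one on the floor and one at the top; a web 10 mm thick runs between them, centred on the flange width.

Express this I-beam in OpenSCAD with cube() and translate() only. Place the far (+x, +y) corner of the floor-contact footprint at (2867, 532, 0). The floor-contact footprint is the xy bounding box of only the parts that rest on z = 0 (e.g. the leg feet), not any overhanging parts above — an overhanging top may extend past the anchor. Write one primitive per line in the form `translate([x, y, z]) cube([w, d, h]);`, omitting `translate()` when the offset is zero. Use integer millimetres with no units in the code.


translate([140, 270, 0]) cube([2727, 262, 29]);
translate([140, 396, 29]) cube([2727, 10, 429]);
translate([140, 270, 458]) cube([2727, 262, 29]);


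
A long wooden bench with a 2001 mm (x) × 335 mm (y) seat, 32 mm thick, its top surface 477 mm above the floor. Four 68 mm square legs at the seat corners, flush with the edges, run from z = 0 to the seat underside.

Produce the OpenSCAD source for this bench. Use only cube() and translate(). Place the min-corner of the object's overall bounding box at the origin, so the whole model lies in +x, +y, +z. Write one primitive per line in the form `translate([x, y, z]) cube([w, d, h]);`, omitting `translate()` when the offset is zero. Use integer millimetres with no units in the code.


translate([0, 0, 445]) cube([2001, 335, 32]);
cube([68, 68, 445]);
translate([0, 267, 0]) cube([68, 68, 445]);
translate([1933, 0, 0]) cube([68, 68, 445]);
translate([1933, 267, 0]) cube([68, 68, 445]);


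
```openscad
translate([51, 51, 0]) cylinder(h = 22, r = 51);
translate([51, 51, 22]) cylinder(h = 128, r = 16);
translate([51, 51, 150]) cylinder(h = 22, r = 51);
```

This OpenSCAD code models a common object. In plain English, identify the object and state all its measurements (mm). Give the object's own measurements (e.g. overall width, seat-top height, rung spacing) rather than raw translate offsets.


A spool: two coaxial disc flanges of radius 51 mm and thickness 22 mm, joined by a core cylinder of radius 16 mm and height 128 mm. The lower flange rests on z = 0 and the three cylinders share a vertical axis.


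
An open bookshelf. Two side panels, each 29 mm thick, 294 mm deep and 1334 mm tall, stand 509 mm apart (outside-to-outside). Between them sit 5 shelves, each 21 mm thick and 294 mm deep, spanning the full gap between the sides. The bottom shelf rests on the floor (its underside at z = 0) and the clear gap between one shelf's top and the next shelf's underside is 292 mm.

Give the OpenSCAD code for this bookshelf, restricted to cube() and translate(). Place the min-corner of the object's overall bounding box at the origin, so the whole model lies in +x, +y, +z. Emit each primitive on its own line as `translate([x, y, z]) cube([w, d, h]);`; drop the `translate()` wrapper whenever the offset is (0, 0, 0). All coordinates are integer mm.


cube([29, 294, 1334]);
translate([480, 0, 0]) cube([29, 294, 1334]);
translate([29, 0, 0]) cube([451, 294, 21]);
translate([29, 0, 313]) cube([451, 294, 21]);
translate([29, 0, 626]) cube([451, 294, 21]);
translate([29, 0, 939]) cube([451, 294, 21]);
translate([29, 0, 1252]) cube([451, 294, 21]);


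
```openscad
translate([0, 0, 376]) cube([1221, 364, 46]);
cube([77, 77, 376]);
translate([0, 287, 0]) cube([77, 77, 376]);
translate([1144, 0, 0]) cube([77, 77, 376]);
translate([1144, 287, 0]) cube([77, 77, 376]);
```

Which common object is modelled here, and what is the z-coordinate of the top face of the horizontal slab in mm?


A bench. The seat-top height is 422 mm.

A long slab on four corner posts — a bench. The slab sits at z = 376 with thickness 46, so the top is 376 + 46 = 422 mm.


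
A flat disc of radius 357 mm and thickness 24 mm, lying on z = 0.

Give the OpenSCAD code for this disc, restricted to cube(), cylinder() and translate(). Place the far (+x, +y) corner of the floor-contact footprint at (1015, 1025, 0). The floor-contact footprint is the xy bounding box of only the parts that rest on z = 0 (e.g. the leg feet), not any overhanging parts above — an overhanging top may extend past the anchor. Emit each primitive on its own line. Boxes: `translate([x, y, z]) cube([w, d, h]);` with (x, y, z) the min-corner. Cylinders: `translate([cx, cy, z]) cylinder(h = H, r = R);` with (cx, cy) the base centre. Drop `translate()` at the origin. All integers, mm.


translate([658, 668, 0]) cylinder(h = 24, r = 357);


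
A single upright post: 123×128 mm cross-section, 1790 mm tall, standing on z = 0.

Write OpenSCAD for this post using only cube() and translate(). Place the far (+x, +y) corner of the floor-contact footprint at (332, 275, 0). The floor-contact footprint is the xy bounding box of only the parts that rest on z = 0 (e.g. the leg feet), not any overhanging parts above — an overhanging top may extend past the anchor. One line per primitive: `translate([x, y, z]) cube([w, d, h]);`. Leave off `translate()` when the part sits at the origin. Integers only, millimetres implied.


translate([209, 147, 0]) cube([123, 128, 1790]);


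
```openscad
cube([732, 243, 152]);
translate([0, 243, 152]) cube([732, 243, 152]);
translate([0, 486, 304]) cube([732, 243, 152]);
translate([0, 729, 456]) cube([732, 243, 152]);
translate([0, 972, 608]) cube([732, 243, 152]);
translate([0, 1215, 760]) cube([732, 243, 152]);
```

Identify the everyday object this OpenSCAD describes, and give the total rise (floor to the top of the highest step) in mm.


A staircase. The total rise is 912 mm.

6 identical blocks, each offset up and back from the previous — a staircase. Each step is 152 mm tall and there are 6 of them, so the total rise is 6 × 152 = 912 mm.


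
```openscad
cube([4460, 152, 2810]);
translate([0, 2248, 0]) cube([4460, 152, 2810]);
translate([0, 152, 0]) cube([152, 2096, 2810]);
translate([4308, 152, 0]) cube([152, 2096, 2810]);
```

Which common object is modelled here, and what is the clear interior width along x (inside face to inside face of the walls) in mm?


A house (or room) frame. The interior width is 4156 mm.

Four 2810 mm walls enclosing a rectangle with no floor or roof — a room or house frame. Outside width is 4460 mm and wall thickness is 152 mm, so the interior width is 4460 − 2 × 152 = 4156 mm.


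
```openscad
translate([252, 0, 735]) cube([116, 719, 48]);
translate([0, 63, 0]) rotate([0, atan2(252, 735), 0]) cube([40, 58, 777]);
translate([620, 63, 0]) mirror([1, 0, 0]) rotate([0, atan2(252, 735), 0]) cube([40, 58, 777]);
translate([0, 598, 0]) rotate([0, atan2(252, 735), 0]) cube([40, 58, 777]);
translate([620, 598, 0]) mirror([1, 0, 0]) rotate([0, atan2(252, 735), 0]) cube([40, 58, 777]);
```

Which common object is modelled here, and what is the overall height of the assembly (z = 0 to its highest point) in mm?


A sawhorse. The overall height is 783 mm.

A beam across two mirrored pairs of raked legs — a sawhorse. The beam's underside is at z = 735 (matching the legs' vertical rise in atan2(252, 735)) and the beam is 48 mm tall, so its top is at 735 + 48 = 783 mm. The raked legs top out at the beam's underside, so that is the highest point.


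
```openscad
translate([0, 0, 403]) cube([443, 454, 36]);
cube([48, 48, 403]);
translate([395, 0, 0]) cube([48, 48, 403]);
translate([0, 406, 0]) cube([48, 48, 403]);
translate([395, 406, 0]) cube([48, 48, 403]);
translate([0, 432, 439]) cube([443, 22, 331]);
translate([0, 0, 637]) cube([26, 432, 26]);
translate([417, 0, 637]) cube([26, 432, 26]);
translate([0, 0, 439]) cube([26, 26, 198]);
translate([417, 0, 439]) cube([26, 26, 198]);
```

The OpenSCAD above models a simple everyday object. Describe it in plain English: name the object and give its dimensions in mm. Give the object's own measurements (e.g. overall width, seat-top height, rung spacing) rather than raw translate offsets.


A chair. The seat is a 443×454×36 mm slab with its top at z = 439 mm, on four 48×48 mm corner legs (flush with the seat edges, standing on z = 0). A flat backrest 22 mm thick, 331 mm tall, spans the full seat width and rises from the seat top along its +y edge, rear face flush with the rear of the seat. Two armrests of 26×26 mm section run along each side from the seat's front edge to the front of the backrest, top faces 224 mm above the seat top and outer faces flush with the seat's x-edges; a 26×26 mm post under the front of each armrest stands on the seat at the front corner.


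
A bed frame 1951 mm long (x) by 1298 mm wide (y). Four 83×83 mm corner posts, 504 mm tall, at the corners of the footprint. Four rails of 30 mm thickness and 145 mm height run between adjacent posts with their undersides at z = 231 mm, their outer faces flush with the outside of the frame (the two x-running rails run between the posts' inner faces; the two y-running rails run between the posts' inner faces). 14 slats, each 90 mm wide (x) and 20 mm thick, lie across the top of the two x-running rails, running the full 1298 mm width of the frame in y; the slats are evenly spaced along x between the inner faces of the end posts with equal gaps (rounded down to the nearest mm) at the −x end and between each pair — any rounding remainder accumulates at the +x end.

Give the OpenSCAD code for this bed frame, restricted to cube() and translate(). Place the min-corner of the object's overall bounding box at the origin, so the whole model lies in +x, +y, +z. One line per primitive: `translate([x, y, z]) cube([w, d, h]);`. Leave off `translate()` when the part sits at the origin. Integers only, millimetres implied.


cube([83, 83, 504]);
translate([0, 1215, 0]) cube([83, 83, 504]);
translate([1868, 0, 0]) cube([83, 83, 504]);
translate([1868, 1215, 0]) cube([83, 83, 504]);
translate([83, 0, 231]) cube([1785, 30, 145]);
translate([83, 1268, 231]) cube([1785, 30, 145]);
translate([0, 83, 231]) cube([30, 1132, 145]);
translate([1921, 83, 231]) cube([30, 1132, 145]);
translate([118, 0, 376]) cube([90, 1298, 20]);
translate([243, 0, 376]) cube([90, 1298, 20]);
translate([368, 0, 376]) cube([90, 1298, 20]);
translate([493, 0, 376]) cube([90, 1298, 20]);
translate([618, 0, 376]) cube([90, 1298, 20]);
translate([743, 0, 376]) cube([90, 1298, 20]);
translate([868, 0, 376]) cube([90, 1298, 20]);
translate([993, 0, 376]) cube([90, 1298, 20]);
translate([1118, 0, 376]) cube([90, 1298, 20]);
translate([1243, 0, 376]) cube([90, 1298, 20]);
translate([1368, 0, 376]) cube([90, 1298, 20]);
translate([1493, 0, 376]) cube([90, 1298, 20]);
translate([1618, 0, 376]) cube([90, 1298, 20]);
translate([1743, 0, 376]) cube([90, 1298, 20]);


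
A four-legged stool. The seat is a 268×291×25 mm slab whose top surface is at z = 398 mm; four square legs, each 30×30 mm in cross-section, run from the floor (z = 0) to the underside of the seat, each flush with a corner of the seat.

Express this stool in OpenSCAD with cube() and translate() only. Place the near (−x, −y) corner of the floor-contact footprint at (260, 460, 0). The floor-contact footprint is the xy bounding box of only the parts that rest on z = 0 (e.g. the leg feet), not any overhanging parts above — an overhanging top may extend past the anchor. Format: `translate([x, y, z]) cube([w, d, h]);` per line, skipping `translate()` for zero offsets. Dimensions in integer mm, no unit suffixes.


translate([260, 460, 373]) cube([268, 291, 25]);
translate([260, 460, 0]) cube([30, 30, 373]);
translate([498, 460, 0]) cube([30, 30, 373]);
translate([260, 721, 0]) cube([30, 30, 373]);
translate([498, 721, 0]) cube([30, 30, 373]);


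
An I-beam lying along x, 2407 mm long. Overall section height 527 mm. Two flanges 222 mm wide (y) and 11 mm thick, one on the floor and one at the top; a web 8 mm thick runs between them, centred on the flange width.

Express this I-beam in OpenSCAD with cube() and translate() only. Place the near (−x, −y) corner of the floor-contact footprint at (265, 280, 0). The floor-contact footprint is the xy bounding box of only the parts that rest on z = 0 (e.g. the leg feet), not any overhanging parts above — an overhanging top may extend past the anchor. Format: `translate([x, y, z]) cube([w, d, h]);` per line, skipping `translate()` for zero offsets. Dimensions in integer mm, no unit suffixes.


translate([265, 280, 0]) cube([2407, 222, 11]);
translate([265, 387, 11]) cube([2407, 8, 505]);
translate([265, 280, 516]) cube([2407, 222, 11]);


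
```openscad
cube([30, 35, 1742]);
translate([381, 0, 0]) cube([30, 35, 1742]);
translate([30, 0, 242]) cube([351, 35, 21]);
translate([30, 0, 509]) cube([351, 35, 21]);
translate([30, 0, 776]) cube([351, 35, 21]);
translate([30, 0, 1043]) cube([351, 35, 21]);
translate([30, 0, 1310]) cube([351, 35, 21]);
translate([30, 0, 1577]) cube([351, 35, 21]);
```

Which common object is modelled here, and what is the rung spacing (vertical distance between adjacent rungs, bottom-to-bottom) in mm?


A ladder. The rung spacing is 267 mm.

Two tall 30×35 posts with 6 short bars between them — a ladder. Adjacent rungs sit at z = 242 and z = 509, so the spacing is 509 − 242 = 267 mm.


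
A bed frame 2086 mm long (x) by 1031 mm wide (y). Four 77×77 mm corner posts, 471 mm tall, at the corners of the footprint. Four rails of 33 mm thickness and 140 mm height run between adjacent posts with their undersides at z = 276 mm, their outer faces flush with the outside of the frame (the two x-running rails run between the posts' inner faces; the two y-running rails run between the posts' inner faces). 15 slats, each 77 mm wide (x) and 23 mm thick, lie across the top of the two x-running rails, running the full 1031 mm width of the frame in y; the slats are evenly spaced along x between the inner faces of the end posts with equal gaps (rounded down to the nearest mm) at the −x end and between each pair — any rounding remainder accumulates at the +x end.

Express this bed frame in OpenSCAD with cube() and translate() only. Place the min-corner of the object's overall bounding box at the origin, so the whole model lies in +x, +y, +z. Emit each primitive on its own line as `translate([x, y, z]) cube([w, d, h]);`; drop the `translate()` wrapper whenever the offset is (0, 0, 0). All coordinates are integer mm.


// slat z = rail_z + rail_h = 276 + 140 = 416
// slat gap = ⌊(1932 − 15·77) / 16⌋ = 48
cube([77, 77, 471]);
translate([0, 954, 0]) cube([77, 77, 471]);
translate([2009, 0, 0]) cube([77, 77, 471]);
translate([2009, 954, 0]) cube([77, 77, 471]);
translate([77, 0, 276]) cube([1932, 33, 140]);
translate([77, 998, 276]) cube([1932, 33, 140]);
translate([0, 77, 276]) cube([33, 877, 140]);
translate([2053, 77, 276]) cube([33, 877, 140]);
translate([125, 0, 416]) cube([77, 1031, 23]);
translate([250, 0, 416]) cube([77, 1031, 23]);
translate([375, 0, 416]) cube([77, 1031, 23]);
translate([500, 0, 416]) cube([77, 1031, 23]);
translate([625, 0, 416]) cube([77, 1031, 23]);
translate([750, 0, 416]) cube([77, 1031, 23]);
translate([875, 0, 416]) cube([77, 1031, 23]);
translate([1000, 0, 416]) cube([77, 1031, 23]);
translate([1125, 0, 416]) cube([77, 1031, 23]);
translate([1250, 0, 416]) cube([77, 1031, 23]);
translate([1375, 0, 416]) cube([77, 1031, 23]);
translate([1500, 0, 416]) cube([77, 1031, 23]);
translate([1625, 0, 416]) cube([77, 1031, 23]);
translate([1750, 0, 416]) cube([77, 1031, 23]);
translate([1875, 0, 416]) cube([77, 1031, 23]);


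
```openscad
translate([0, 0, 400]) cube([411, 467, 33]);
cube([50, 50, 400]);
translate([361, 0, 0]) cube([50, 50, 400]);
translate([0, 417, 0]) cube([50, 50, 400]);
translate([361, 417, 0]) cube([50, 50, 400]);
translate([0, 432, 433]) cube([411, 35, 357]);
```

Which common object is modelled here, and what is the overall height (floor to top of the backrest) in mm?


A chair. The overall height is 790 mm.

A slab on four corner posts with a tall panel at the back — a chair. The seat slab sits at z = 400 with thickness 33, and the 357 mm backrest starts at the seat top, so the overall height is 400 + 33 + 357 = 790 mm.


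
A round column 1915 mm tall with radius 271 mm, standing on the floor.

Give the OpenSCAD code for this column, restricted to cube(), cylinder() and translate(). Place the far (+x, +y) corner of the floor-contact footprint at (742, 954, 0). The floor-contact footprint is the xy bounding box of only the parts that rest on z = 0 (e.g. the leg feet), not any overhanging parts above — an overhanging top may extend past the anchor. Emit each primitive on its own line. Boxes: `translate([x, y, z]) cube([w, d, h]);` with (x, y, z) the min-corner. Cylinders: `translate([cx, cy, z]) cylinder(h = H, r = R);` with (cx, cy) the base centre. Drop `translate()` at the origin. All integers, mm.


translate([471, 683, 0]) cylinder(h = 1915, r = 271);


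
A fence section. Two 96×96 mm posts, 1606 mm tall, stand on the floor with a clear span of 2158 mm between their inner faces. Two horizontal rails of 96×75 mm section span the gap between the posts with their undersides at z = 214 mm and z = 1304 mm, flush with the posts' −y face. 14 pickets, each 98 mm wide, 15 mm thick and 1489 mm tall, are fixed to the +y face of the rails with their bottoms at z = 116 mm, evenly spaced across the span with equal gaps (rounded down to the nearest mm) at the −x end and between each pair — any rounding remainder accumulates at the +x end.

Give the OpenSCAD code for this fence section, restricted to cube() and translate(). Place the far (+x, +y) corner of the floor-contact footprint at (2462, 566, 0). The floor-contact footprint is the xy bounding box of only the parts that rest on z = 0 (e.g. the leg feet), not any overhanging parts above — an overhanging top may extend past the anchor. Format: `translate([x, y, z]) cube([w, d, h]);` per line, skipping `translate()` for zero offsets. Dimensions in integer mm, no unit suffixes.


translate([112, 470, 0]) cube([96, 96, 1606]);
translate([2366, 470, 0]) cube([96, 96, 1606]);
translate([208, 470, 214]) cube([2158, 96, 75]);
translate([208, 470, 1304]) cube([2158, 96, 75]);
translate([260, 566, 116]) cube([98, 15, 1489]);
translate([410, 566, 116]) cube([98, 15, 1489]);
translate([560, 566, 116]) cube([98, 15, 1489]);
translate([710, 566, 116]) cube([98, 15, 1489]);
translate([860, 566, 116]) cube([98, 15, 1489]);
translate([1010, 566, 116]) cube([98, 15, 1489]);
translate([1160, 566, 116]) cube([98, 15, 1489]);
translate([1310, 566, 116]) cube([98, 15, 1489]);
translate([1460, 566, 116]) cube([98, 15, 1489]);
translate([1610, 566, 116]) cube([98, 15, 1489]);
translate([1760, 566, 116]) cube([98, 15, 1489]);
translate([1910, 566, 116]) cube([98, 15, 1489]);
translate([2060, 566, 116]) cube([98, 15, 1489]);
translate([2210, 566, 116]) cube([98, 15, 1489]);


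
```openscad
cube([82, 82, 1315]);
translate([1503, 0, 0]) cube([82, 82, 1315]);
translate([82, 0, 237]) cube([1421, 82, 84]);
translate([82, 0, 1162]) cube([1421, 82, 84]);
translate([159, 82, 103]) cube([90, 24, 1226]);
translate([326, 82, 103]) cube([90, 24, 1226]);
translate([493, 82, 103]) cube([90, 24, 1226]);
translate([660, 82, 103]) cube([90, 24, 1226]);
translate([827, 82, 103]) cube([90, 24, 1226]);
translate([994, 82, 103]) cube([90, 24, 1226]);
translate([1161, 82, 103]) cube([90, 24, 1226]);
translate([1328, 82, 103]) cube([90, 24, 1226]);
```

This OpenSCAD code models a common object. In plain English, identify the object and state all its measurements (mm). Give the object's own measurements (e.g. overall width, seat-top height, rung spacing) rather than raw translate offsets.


A fence section. Two 82×82 mm posts, 1315 mm tall, stand on the floor with a clear span of 1421 mm between their inner faces. Two horizontal rails of 82×84 mm section span the gap between the posts with their undersides at z = 237 mm and z = 1162 mm, flush with the posts' −y face. 8 pickets, each 90 mm wide, 24 mm thick and 1226 mm tall, are fixed to the +y face of the rails with their bottoms at z = 103 mm, spaced across the span with a 77 mm gap after the −x post and between neighbouring pickets, with 85 mm left before the +x post.


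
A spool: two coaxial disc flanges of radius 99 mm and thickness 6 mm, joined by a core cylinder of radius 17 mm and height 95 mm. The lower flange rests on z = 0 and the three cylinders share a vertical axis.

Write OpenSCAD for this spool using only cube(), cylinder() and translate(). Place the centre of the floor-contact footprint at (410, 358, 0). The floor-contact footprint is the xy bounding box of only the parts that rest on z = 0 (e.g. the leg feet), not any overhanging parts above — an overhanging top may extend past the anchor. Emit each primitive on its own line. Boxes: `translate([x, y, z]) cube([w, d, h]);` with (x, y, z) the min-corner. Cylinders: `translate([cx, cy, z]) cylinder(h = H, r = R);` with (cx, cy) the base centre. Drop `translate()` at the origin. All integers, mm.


translate([410, 358, 0]) cylinder(h = 6, r = 99);
translate([410, 358, 6]) cylinder(h = 95, r = 17);
translate([410, 358, 101]) cylinder(h = 6, r = 99);


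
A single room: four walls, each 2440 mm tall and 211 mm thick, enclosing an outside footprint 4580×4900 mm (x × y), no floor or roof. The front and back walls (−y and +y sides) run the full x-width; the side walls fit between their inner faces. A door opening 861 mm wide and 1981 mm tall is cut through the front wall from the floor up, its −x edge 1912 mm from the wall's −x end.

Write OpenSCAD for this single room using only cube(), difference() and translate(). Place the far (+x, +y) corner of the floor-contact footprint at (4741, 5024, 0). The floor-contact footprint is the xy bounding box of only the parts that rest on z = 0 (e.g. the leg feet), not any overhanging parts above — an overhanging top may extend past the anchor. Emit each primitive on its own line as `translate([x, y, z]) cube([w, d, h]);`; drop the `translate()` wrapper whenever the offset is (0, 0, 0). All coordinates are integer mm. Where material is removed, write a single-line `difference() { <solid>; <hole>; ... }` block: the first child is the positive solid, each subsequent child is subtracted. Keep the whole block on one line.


difference() { translate([161, 124, 0]) cube([4580, 211, 2440]); translate([2073, 124, 0]) cube([861, 211, 1981]); }
translate([161, 4813, 0]) cube([4580, 211, 2440]);
translate([161, 335, 0]) cube([211, 4478, 2440]);
translate([4530, 335, 0]) cube([211, 4478, 2440]);


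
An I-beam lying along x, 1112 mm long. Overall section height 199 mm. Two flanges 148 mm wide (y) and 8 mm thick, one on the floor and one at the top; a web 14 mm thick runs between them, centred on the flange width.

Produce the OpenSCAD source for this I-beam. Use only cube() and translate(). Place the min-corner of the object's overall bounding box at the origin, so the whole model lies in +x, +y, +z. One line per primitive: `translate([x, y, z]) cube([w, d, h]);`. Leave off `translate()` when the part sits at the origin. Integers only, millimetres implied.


cube([1112, 148, 8]);
translate([0, 67, 8]) cube([1112, 14, 183]);
translate([0, 0, 191]) cube([1112, 148, 8]);


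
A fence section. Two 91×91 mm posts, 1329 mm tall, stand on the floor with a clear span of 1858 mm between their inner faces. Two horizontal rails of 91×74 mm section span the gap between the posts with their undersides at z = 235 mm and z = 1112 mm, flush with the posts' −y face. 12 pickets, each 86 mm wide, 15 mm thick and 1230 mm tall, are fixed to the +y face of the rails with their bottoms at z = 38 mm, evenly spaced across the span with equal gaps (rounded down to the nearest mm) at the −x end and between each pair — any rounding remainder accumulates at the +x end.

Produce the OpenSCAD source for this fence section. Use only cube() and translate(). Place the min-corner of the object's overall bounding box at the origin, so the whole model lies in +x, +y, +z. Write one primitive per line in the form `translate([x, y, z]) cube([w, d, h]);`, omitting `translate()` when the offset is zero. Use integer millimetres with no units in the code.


cube([91, 91, 1329]);
translate([1949, 0, 0]) cube([91, 91, 1329]);
translate([91, 0, 235]) cube([1858, 91, 74]);
translate([91, 0, 1112]) cube([1858, 91, 74]);
translate([154, 91, 38]) cube([86, 15, 1230]);
translate([303, 91, 38]) cube([86, 15, 1230]);
translate([452, 91, 38]) cube([86, 15, 1230]);
translate([601, 91, 38]) cube([86, 15, 1230]);
translate([750, 91, 38]) cube([86, 15, 1230]);
translate([899, 91, 38]) cube([86, 15, 1230]);
translate([1048, 91, 38]) cube([86, 15, 1230]);
translate([1197, 91, 38]) cube([86, 15, 1230]);
translate([1346, 91, 38]) cube([86, 15, 1230]);
translate([1495, 91, 38]) cube([86, 15, 1230]);
translate([1644, 91, 38]) cube([86, 15, 1230]);
translate([1793, 91, 38]) cube([86, 15, 1230]);


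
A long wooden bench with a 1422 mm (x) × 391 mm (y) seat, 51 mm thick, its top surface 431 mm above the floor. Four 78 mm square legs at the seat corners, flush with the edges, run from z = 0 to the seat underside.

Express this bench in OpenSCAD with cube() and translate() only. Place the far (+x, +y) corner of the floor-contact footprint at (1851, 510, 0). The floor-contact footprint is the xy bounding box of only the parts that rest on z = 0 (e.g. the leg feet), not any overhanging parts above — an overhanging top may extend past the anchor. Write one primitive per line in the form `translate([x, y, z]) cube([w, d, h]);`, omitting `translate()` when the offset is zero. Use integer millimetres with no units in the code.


translate([429, 119, 380]) cube([1422, 391, 51]);
translate([429, 119, 0]) cube([78, 78, 380]);
translate([429, 432, 0]) cube([78, 78, 380]);
translate([1773, 119, 0]) cube([78, 78, 380]);
translate([1773, 432, 0]) cube([78, 78, 380]);


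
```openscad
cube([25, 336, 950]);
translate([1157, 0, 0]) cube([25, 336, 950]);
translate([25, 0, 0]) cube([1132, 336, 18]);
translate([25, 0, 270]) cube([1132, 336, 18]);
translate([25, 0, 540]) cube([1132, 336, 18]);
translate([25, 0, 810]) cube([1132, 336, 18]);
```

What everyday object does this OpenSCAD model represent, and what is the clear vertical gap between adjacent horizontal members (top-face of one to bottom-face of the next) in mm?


A bookshelf. The clear shelf gap is 252 mm.

Two tall side panels with 4 horizontal boards between them — a bookshelf. The first two shelf undersides are at z = 0 and z = 270; with shelf thickness 18, the clear gap is 270 − 0 − 18 = 252 mm.


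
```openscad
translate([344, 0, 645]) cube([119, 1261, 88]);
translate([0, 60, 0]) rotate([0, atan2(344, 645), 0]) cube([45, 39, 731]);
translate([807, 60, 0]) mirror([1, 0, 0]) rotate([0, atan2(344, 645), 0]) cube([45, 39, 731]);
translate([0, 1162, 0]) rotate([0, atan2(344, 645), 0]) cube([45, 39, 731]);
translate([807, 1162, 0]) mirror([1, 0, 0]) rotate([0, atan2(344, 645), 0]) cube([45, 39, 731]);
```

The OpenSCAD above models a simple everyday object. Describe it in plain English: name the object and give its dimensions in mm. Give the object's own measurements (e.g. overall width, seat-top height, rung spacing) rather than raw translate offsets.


A sawhorse. A 119×1261×88 mm beam (x, y, z) sits on two A-frame leg pairs. Each pair is two raked legs of 45×39 mm section (39 mm along y) splaying symmetrically in x. Each leg rises 645 mm vertically over 344 mm of horizontal reach and is 731 mm long along its own axis. Every leg's outer bottom edge rests on the floor and its outer top edge meets a bottom edge of the beam — the left legs (tilting toward +x) meet the beam's −x bottom edge, the right legs (their mirror images, tilting toward −x) meet its +x bottom edge — so the leg tops tuck under the beam, the beam's underside is 645 mm above the floor, and the feet are 807 mm apart outside-to-outside with the beam centred between them. The two leg pairs are set in 60 mm from either end of the beam.


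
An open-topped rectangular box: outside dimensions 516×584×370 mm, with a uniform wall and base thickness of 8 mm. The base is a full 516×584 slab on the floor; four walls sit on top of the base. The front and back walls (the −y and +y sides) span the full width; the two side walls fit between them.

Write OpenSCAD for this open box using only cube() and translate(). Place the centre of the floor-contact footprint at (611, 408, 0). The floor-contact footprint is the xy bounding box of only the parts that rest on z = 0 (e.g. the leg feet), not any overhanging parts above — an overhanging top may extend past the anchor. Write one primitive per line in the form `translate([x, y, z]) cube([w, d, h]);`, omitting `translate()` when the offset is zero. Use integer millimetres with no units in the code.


translate([353, 116, 0]) cube([516, 584, 8]);
translate([353, 116, 8]) cube([516, 8, 362]);
translate([353, 692, 8]) cube([516, 8, 362]);
translate([353, 124, 8]) cube([8, 568, 362]);
translate([861, 124, 8]) cube([8, 568, 362]);


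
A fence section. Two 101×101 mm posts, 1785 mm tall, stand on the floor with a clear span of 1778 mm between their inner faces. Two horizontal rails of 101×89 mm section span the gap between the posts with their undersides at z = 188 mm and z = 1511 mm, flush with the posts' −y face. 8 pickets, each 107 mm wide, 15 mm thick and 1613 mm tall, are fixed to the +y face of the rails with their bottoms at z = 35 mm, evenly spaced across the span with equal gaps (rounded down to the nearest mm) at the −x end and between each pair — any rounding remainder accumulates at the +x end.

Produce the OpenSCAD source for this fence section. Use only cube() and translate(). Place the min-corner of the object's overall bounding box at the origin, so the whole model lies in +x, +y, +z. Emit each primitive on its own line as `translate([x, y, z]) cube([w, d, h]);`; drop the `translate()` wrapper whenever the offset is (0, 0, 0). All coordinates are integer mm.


cube([101, 101, 1785]);
translate([1879, 0, 0]) cube([101, 101, 1785]);
translate([101, 0, 188]) cube([1778, 101, 89]);
translate([101, 0, 1511]) cube([1778, 101, 89]);
translate([203, 101, 35]) cube([107, 15, 1613]);
translate([412, 101, 35]) cube([107, 15, 1613]);
translate([621, 101, 35]) cube([107, 15, 1613]);
translate([830, 101, 35]) cube([107, 15, 1613]);
translate([1039, 101, 35]) cube([107, 15, 1613]);
translate([1248, 101, 35]) cube([107, 15, 1613]);
translate([1457, 101, 35]) cube([107, 15, 1613]);
translate([1666, 101, 35]) cube([107, 15, 1613]);


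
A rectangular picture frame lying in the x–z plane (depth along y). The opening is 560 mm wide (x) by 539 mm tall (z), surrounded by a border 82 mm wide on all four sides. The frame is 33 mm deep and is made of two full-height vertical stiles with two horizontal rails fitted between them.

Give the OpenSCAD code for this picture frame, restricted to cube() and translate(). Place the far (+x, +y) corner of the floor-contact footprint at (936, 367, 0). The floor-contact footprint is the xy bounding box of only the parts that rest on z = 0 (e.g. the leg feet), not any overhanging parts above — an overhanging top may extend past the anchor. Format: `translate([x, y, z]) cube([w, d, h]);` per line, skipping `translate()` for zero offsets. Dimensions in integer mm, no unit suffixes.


translate([212, 334, 0]) cube([82, 33, 703]);
translate([854, 334, 0]) cube([82, 33, 703]);
translate([294, 334, 0]) cube([560, 33, 82]);
translate([294, 334, 621]) cube([560, 33, 82]);
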